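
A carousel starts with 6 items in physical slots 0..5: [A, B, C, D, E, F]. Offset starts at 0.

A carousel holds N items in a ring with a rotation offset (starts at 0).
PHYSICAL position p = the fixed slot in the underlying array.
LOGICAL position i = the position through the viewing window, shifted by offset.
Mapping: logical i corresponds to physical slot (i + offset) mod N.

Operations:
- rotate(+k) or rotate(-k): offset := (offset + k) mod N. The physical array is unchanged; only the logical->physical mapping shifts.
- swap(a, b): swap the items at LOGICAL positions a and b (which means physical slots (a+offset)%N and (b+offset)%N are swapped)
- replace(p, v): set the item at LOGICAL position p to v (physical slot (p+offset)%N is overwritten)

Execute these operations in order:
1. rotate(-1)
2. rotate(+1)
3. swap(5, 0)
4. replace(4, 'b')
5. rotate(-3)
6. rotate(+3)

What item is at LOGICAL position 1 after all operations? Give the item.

After op 1 (rotate(-1)): offset=5, physical=[A,B,C,D,E,F], logical=[F,A,B,C,D,E]
After op 2 (rotate(+1)): offset=0, physical=[A,B,C,D,E,F], logical=[A,B,C,D,E,F]
After op 3 (swap(5, 0)): offset=0, physical=[F,B,C,D,E,A], logical=[F,B,C,D,E,A]
After op 4 (replace(4, 'b')): offset=0, physical=[F,B,C,D,b,A], logical=[F,B,C,D,b,A]
After op 5 (rotate(-3)): offset=3, physical=[F,B,C,D,b,A], logical=[D,b,A,F,B,C]
After op 6 (rotate(+3)): offset=0, physical=[F,B,C,D,b,A], logical=[F,B,C,D,b,A]

Answer: B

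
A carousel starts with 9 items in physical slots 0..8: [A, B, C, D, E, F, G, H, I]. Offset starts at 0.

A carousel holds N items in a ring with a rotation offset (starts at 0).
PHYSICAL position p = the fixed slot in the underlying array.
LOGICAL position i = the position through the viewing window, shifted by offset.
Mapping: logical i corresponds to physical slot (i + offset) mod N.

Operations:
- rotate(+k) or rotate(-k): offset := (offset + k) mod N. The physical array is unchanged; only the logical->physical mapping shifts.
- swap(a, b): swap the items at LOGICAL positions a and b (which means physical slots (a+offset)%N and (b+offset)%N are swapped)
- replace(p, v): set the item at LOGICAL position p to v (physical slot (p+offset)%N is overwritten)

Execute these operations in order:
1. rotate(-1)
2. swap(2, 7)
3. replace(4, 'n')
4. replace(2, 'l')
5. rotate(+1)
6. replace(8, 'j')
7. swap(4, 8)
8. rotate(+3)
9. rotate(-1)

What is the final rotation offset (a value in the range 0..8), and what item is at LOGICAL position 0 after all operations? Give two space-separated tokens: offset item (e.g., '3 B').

Answer: 2 C

Derivation:
After op 1 (rotate(-1)): offset=8, physical=[A,B,C,D,E,F,G,H,I], logical=[I,A,B,C,D,E,F,G,H]
After op 2 (swap(2, 7)): offset=8, physical=[A,G,C,D,E,F,B,H,I], logical=[I,A,G,C,D,E,F,B,H]
After op 3 (replace(4, 'n')): offset=8, physical=[A,G,C,n,E,F,B,H,I], logical=[I,A,G,C,n,E,F,B,H]
After op 4 (replace(2, 'l')): offset=8, physical=[A,l,C,n,E,F,B,H,I], logical=[I,A,l,C,n,E,F,B,H]
After op 5 (rotate(+1)): offset=0, physical=[A,l,C,n,E,F,B,H,I], logical=[A,l,C,n,E,F,B,H,I]
After op 6 (replace(8, 'j')): offset=0, physical=[A,l,C,n,E,F,B,H,j], logical=[A,l,C,n,E,F,B,H,j]
After op 7 (swap(4, 8)): offset=0, physical=[A,l,C,n,j,F,B,H,E], logical=[A,l,C,n,j,F,B,H,E]
After op 8 (rotate(+3)): offset=3, physical=[A,l,C,n,j,F,B,H,E], logical=[n,j,F,B,H,E,A,l,C]
After op 9 (rotate(-1)): offset=2, physical=[A,l,C,n,j,F,B,H,E], logical=[C,n,j,F,B,H,E,A,l]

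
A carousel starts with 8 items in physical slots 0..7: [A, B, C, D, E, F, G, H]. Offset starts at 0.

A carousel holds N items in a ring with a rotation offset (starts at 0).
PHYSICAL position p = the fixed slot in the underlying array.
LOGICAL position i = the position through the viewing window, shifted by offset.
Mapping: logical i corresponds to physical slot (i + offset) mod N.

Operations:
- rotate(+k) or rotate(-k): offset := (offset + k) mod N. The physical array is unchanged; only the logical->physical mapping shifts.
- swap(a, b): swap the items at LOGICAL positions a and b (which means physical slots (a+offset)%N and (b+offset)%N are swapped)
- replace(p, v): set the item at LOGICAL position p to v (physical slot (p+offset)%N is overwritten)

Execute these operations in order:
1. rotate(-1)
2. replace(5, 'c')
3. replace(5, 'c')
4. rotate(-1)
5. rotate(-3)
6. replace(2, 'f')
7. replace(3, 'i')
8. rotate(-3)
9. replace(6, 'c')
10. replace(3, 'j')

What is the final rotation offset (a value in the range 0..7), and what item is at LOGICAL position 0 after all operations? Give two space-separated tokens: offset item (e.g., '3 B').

After op 1 (rotate(-1)): offset=7, physical=[A,B,C,D,E,F,G,H], logical=[H,A,B,C,D,E,F,G]
After op 2 (replace(5, 'c')): offset=7, physical=[A,B,C,D,c,F,G,H], logical=[H,A,B,C,D,c,F,G]
After op 3 (replace(5, 'c')): offset=7, physical=[A,B,C,D,c,F,G,H], logical=[H,A,B,C,D,c,F,G]
After op 4 (rotate(-1)): offset=6, physical=[A,B,C,D,c,F,G,H], logical=[G,H,A,B,C,D,c,F]
After op 5 (rotate(-3)): offset=3, physical=[A,B,C,D,c,F,G,H], logical=[D,c,F,G,H,A,B,C]
After op 6 (replace(2, 'f')): offset=3, physical=[A,B,C,D,c,f,G,H], logical=[D,c,f,G,H,A,B,C]
After op 7 (replace(3, 'i')): offset=3, physical=[A,B,C,D,c,f,i,H], logical=[D,c,f,i,H,A,B,C]
After op 8 (rotate(-3)): offset=0, physical=[A,B,C,D,c,f,i,H], logical=[A,B,C,D,c,f,i,H]
After op 9 (replace(6, 'c')): offset=0, physical=[A,B,C,D,c,f,c,H], logical=[A,B,C,D,c,f,c,H]
After op 10 (replace(3, 'j')): offset=0, physical=[A,B,C,j,c,f,c,H], logical=[A,B,C,j,c,f,c,H]

Answer: 0 A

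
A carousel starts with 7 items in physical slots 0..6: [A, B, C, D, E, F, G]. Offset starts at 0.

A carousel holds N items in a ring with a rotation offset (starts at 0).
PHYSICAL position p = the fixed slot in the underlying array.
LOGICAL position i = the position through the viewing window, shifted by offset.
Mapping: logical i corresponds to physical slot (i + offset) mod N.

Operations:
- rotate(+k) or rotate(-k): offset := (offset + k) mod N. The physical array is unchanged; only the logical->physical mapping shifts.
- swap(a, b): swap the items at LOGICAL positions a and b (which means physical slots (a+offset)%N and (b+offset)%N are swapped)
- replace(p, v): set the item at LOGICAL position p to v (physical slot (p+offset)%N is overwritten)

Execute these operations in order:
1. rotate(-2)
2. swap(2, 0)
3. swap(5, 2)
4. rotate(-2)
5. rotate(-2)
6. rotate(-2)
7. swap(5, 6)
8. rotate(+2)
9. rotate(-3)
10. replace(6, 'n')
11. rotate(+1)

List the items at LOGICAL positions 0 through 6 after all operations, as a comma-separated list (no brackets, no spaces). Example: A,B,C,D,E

Answer: G,D,B,C,F,n,E

Derivation:
After op 1 (rotate(-2)): offset=5, physical=[A,B,C,D,E,F,G], logical=[F,G,A,B,C,D,E]
After op 2 (swap(2, 0)): offset=5, physical=[F,B,C,D,E,A,G], logical=[A,G,F,B,C,D,E]
After op 3 (swap(5, 2)): offset=5, physical=[D,B,C,F,E,A,G], logical=[A,G,D,B,C,F,E]
After op 4 (rotate(-2)): offset=3, physical=[D,B,C,F,E,A,G], logical=[F,E,A,G,D,B,C]
After op 5 (rotate(-2)): offset=1, physical=[D,B,C,F,E,A,G], logical=[B,C,F,E,A,G,D]
After op 6 (rotate(-2)): offset=6, physical=[D,B,C,F,E,A,G], logical=[G,D,B,C,F,E,A]
After op 7 (swap(5, 6)): offset=6, physical=[D,B,C,F,A,E,G], logical=[G,D,B,C,F,A,E]
After op 8 (rotate(+2)): offset=1, physical=[D,B,C,F,A,E,G], logical=[B,C,F,A,E,G,D]
After op 9 (rotate(-3)): offset=5, physical=[D,B,C,F,A,E,G], logical=[E,G,D,B,C,F,A]
After op 10 (replace(6, 'n')): offset=5, physical=[D,B,C,F,n,E,G], logical=[E,G,D,B,C,F,n]
After op 11 (rotate(+1)): offset=6, physical=[D,B,C,F,n,E,G], logical=[G,D,B,C,F,n,E]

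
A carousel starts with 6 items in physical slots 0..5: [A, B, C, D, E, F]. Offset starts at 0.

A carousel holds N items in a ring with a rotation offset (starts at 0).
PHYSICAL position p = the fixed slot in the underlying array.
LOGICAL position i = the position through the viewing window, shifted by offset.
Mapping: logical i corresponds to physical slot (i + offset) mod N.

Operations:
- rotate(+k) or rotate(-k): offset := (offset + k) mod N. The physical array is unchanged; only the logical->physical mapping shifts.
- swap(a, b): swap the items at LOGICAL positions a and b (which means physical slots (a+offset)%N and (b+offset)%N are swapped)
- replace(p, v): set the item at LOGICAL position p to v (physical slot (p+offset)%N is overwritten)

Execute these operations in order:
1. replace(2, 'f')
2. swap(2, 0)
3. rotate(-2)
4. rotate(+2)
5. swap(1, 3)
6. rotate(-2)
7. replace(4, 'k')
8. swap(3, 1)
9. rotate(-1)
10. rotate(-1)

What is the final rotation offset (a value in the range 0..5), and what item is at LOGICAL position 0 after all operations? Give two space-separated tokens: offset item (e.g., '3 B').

Answer: 2 k

Derivation:
After op 1 (replace(2, 'f')): offset=0, physical=[A,B,f,D,E,F], logical=[A,B,f,D,E,F]
After op 2 (swap(2, 0)): offset=0, physical=[f,B,A,D,E,F], logical=[f,B,A,D,E,F]
After op 3 (rotate(-2)): offset=4, physical=[f,B,A,D,E,F], logical=[E,F,f,B,A,D]
After op 4 (rotate(+2)): offset=0, physical=[f,B,A,D,E,F], logical=[f,B,A,D,E,F]
After op 5 (swap(1, 3)): offset=0, physical=[f,D,A,B,E,F], logical=[f,D,A,B,E,F]
After op 6 (rotate(-2)): offset=4, physical=[f,D,A,B,E,F], logical=[E,F,f,D,A,B]
After op 7 (replace(4, 'k')): offset=4, physical=[f,D,k,B,E,F], logical=[E,F,f,D,k,B]
After op 8 (swap(3, 1)): offset=4, physical=[f,F,k,B,E,D], logical=[E,D,f,F,k,B]
After op 9 (rotate(-1)): offset=3, physical=[f,F,k,B,E,D], logical=[B,E,D,f,F,k]
After op 10 (rotate(-1)): offset=2, physical=[f,F,k,B,E,D], logical=[k,B,E,D,f,F]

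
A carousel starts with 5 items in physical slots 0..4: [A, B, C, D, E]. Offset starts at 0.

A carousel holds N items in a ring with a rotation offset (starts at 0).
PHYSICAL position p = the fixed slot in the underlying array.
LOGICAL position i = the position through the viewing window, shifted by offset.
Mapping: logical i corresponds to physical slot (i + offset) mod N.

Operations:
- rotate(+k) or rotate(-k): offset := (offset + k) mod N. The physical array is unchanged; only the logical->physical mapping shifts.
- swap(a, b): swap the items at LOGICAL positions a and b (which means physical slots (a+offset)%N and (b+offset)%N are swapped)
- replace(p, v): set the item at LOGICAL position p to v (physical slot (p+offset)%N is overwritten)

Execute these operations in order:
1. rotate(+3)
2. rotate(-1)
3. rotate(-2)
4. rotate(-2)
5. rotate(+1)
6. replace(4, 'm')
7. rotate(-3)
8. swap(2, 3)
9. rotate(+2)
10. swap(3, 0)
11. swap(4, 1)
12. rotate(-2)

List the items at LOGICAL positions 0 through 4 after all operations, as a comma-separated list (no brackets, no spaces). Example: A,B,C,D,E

After op 1 (rotate(+3)): offset=3, physical=[A,B,C,D,E], logical=[D,E,A,B,C]
After op 2 (rotate(-1)): offset=2, physical=[A,B,C,D,E], logical=[C,D,E,A,B]
After op 3 (rotate(-2)): offset=0, physical=[A,B,C,D,E], logical=[A,B,C,D,E]
After op 4 (rotate(-2)): offset=3, physical=[A,B,C,D,E], logical=[D,E,A,B,C]
After op 5 (rotate(+1)): offset=4, physical=[A,B,C,D,E], logical=[E,A,B,C,D]
After op 6 (replace(4, 'm')): offset=4, physical=[A,B,C,m,E], logical=[E,A,B,C,m]
After op 7 (rotate(-3)): offset=1, physical=[A,B,C,m,E], logical=[B,C,m,E,A]
After op 8 (swap(2, 3)): offset=1, physical=[A,B,C,E,m], logical=[B,C,E,m,A]
After op 9 (rotate(+2)): offset=3, physical=[A,B,C,E,m], logical=[E,m,A,B,C]
After op 10 (swap(3, 0)): offset=3, physical=[A,E,C,B,m], logical=[B,m,A,E,C]
After op 11 (swap(4, 1)): offset=3, physical=[A,E,m,B,C], logical=[B,C,A,E,m]
After op 12 (rotate(-2)): offset=1, physical=[A,E,m,B,C], logical=[E,m,B,C,A]

Answer: E,m,B,C,A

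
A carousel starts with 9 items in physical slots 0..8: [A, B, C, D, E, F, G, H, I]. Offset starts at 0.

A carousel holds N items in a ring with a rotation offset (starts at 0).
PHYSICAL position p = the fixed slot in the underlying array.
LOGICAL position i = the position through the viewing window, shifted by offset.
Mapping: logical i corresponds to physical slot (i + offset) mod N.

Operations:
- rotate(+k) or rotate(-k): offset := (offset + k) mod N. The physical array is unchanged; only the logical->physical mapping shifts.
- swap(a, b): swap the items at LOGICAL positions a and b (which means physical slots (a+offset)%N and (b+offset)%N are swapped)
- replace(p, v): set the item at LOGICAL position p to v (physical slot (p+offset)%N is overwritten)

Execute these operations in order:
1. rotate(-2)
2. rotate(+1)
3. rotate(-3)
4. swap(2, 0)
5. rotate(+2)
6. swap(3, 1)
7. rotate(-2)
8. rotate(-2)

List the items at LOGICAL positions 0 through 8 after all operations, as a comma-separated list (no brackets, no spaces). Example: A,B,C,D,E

After op 1 (rotate(-2)): offset=7, physical=[A,B,C,D,E,F,G,H,I], logical=[H,I,A,B,C,D,E,F,G]
After op 2 (rotate(+1)): offset=8, physical=[A,B,C,D,E,F,G,H,I], logical=[I,A,B,C,D,E,F,G,H]
After op 3 (rotate(-3)): offset=5, physical=[A,B,C,D,E,F,G,H,I], logical=[F,G,H,I,A,B,C,D,E]
After op 4 (swap(2, 0)): offset=5, physical=[A,B,C,D,E,H,G,F,I], logical=[H,G,F,I,A,B,C,D,E]
After op 5 (rotate(+2)): offset=7, physical=[A,B,C,D,E,H,G,F,I], logical=[F,I,A,B,C,D,E,H,G]
After op 6 (swap(3, 1)): offset=7, physical=[A,I,C,D,E,H,G,F,B], logical=[F,B,A,I,C,D,E,H,G]
After op 7 (rotate(-2)): offset=5, physical=[A,I,C,D,E,H,G,F,B], logical=[H,G,F,B,A,I,C,D,E]
After op 8 (rotate(-2)): offset=3, physical=[A,I,C,D,E,H,G,F,B], logical=[D,E,H,G,F,B,A,I,C]

Answer: D,E,H,G,F,B,A,I,C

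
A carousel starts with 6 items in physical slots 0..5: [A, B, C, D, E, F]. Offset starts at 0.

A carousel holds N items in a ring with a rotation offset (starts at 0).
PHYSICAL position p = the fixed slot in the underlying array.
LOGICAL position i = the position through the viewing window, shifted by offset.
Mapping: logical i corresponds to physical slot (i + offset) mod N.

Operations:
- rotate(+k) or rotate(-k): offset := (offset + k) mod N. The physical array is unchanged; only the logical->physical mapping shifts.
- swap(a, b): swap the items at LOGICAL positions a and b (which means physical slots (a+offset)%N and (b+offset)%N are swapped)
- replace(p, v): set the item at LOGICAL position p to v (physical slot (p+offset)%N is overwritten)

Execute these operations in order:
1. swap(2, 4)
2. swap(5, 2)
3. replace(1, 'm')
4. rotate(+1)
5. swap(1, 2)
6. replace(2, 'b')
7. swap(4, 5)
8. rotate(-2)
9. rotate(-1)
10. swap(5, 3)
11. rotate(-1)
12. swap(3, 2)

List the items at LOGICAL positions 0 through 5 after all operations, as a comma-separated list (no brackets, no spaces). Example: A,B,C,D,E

Answer: m,C,E,A,b,D

Derivation:
After op 1 (swap(2, 4)): offset=0, physical=[A,B,E,D,C,F], logical=[A,B,E,D,C,F]
After op 2 (swap(5, 2)): offset=0, physical=[A,B,F,D,C,E], logical=[A,B,F,D,C,E]
After op 3 (replace(1, 'm')): offset=0, physical=[A,m,F,D,C,E], logical=[A,m,F,D,C,E]
After op 4 (rotate(+1)): offset=1, physical=[A,m,F,D,C,E], logical=[m,F,D,C,E,A]
After op 5 (swap(1, 2)): offset=1, physical=[A,m,D,F,C,E], logical=[m,D,F,C,E,A]
After op 6 (replace(2, 'b')): offset=1, physical=[A,m,D,b,C,E], logical=[m,D,b,C,E,A]
After op 7 (swap(4, 5)): offset=1, physical=[E,m,D,b,C,A], logical=[m,D,b,C,A,E]
After op 8 (rotate(-2)): offset=5, physical=[E,m,D,b,C,A], logical=[A,E,m,D,b,C]
After op 9 (rotate(-1)): offset=4, physical=[E,m,D,b,C,A], logical=[C,A,E,m,D,b]
After op 10 (swap(5, 3)): offset=4, physical=[E,b,D,m,C,A], logical=[C,A,E,b,D,m]
After op 11 (rotate(-1)): offset=3, physical=[E,b,D,m,C,A], logical=[m,C,A,E,b,D]
After op 12 (swap(3, 2)): offset=3, physical=[A,b,D,m,C,E], logical=[m,C,E,A,b,D]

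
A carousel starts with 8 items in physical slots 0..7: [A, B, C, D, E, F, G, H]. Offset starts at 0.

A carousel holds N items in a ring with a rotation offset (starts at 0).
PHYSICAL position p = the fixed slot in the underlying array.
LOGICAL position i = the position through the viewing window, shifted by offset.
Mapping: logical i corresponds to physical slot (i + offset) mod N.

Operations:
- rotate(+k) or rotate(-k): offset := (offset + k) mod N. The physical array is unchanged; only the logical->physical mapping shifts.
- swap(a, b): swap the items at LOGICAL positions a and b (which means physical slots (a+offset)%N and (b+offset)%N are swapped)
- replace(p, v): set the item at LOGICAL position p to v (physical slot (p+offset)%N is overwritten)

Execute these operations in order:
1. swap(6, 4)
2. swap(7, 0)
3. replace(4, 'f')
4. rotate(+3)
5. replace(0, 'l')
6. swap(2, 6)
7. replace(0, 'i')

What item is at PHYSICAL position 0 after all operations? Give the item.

Answer: H

Derivation:
After op 1 (swap(6, 4)): offset=0, physical=[A,B,C,D,G,F,E,H], logical=[A,B,C,D,G,F,E,H]
After op 2 (swap(7, 0)): offset=0, physical=[H,B,C,D,G,F,E,A], logical=[H,B,C,D,G,F,E,A]
After op 3 (replace(4, 'f')): offset=0, physical=[H,B,C,D,f,F,E,A], logical=[H,B,C,D,f,F,E,A]
After op 4 (rotate(+3)): offset=3, physical=[H,B,C,D,f,F,E,A], logical=[D,f,F,E,A,H,B,C]
After op 5 (replace(0, 'l')): offset=3, physical=[H,B,C,l,f,F,E,A], logical=[l,f,F,E,A,H,B,C]
After op 6 (swap(2, 6)): offset=3, physical=[H,F,C,l,f,B,E,A], logical=[l,f,B,E,A,H,F,C]
After op 7 (replace(0, 'i')): offset=3, physical=[H,F,C,i,f,B,E,A], logical=[i,f,B,E,A,H,F,C]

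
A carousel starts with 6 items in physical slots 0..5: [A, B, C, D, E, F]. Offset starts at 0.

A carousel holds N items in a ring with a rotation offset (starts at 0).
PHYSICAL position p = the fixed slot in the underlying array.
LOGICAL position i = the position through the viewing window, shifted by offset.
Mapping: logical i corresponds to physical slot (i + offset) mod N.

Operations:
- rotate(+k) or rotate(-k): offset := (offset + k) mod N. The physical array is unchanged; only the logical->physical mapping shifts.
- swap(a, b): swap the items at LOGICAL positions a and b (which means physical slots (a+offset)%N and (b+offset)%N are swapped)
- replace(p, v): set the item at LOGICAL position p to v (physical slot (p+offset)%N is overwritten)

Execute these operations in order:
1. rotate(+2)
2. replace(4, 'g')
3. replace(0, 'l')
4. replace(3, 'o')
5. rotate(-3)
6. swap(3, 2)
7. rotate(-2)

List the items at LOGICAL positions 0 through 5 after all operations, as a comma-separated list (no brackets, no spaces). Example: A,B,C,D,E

After op 1 (rotate(+2)): offset=2, physical=[A,B,C,D,E,F], logical=[C,D,E,F,A,B]
After op 2 (replace(4, 'g')): offset=2, physical=[g,B,C,D,E,F], logical=[C,D,E,F,g,B]
After op 3 (replace(0, 'l')): offset=2, physical=[g,B,l,D,E,F], logical=[l,D,E,F,g,B]
After op 4 (replace(3, 'o')): offset=2, physical=[g,B,l,D,E,o], logical=[l,D,E,o,g,B]
After op 5 (rotate(-3)): offset=5, physical=[g,B,l,D,E,o], logical=[o,g,B,l,D,E]
After op 6 (swap(3, 2)): offset=5, physical=[g,l,B,D,E,o], logical=[o,g,l,B,D,E]
After op 7 (rotate(-2)): offset=3, physical=[g,l,B,D,E,o], logical=[D,E,o,g,l,B]

Answer: D,E,o,g,l,B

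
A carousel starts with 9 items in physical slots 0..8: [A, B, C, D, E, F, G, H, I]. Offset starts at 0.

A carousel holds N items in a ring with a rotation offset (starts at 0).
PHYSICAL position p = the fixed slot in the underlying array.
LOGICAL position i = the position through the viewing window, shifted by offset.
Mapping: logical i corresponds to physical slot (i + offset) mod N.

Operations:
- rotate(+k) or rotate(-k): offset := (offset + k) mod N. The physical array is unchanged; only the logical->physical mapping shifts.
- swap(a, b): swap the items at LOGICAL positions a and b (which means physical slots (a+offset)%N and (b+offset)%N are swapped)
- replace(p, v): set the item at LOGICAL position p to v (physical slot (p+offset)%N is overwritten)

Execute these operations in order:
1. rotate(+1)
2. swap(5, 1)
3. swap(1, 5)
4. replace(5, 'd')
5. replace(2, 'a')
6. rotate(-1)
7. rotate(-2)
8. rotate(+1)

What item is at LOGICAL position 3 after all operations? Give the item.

Answer: C

Derivation:
After op 1 (rotate(+1)): offset=1, physical=[A,B,C,D,E,F,G,H,I], logical=[B,C,D,E,F,G,H,I,A]
After op 2 (swap(5, 1)): offset=1, physical=[A,B,G,D,E,F,C,H,I], logical=[B,G,D,E,F,C,H,I,A]
After op 3 (swap(1, 5)): offset=1, physical=[A,B,C,D,E,F,G,H,I], logical=[B,C,D,E,F,G,H,I,A]
After op 4 (replace(5, 'd')): offset=1, physical=[A,B,C,D,E,F,d,H,I], logical=[B,C,D,E,F,d,H,I,A]
After op 5 (replace(2, 'a')): offset=1, physical=[A,B,C,a,E,F,d,H,I], logical=[B,C,a,E,F,d,H,I,A]
After op 6 (rotate(-1)): offset=0, physical=[A,B,C,a,E,F,d,H,I], logical=[A,B,C,a,E,F,d,H,I]
After op 7 (rotate(-2)): offset=7, physical=[A,B,C,a,E,F,d,H,I], logical=[H,I,A,B,C,a,E,F,d]
After op 8 (rotate(+1)): offset=8, physical=[A,B,C,a,E,F,d,H,I], logical=[I,A,B,C,a,E,F,d,H]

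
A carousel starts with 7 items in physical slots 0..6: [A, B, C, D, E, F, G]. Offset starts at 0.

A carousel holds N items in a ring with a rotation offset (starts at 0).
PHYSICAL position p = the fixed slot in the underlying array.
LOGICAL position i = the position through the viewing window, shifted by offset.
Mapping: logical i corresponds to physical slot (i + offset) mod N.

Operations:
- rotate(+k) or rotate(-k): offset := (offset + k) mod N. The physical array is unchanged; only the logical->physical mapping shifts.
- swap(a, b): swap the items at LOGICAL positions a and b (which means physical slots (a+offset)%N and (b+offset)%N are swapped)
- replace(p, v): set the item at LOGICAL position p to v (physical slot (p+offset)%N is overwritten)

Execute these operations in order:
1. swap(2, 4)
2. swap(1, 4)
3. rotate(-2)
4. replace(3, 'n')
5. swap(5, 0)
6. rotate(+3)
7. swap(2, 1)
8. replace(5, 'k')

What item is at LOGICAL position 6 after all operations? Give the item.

After op 1 (swap(2, 4)): offset=0, physical=[A,B,E,D,C,F,G], logical=[A,B,E,D,C,F,G]
After op 2 (swap(1, 4)): offset=0, physical=[A,C,E,D,B,F,G], logical=[A,C,E,D,B,F,G]
After op 3 (rotate(-2)): offset=5, physical=[A,C,E,D,B,F,G], logical=[F,G,A,C,E,D,B]
After op 4 (replace(3, 'n')): offset=5, physical=[A,n,E,D,B,F,G], logical=[F,G,A,n,E,D,B]
After op 5 (swap(5, 0)): offset=5, physical=[A,n,E,F,B,D,G], logical=[D,G,A,n,E,F,B]
After op 6 (rotate(+3)): offset=1, physical=[A,n,E,F,B,D,G], logical=[n,E,F,B,D,G,A]
After op 7 (swap(2, 1)): offset=1, physical=[A,n,F,E,B,D,G], logical=[n,F,E,B,D,G,A]
After op 8 (replace(5, 'k')): offset=1, physical=[A,n,F,E,B,D,k], logical=[n,F,E,B,D,k,A]

Answer: A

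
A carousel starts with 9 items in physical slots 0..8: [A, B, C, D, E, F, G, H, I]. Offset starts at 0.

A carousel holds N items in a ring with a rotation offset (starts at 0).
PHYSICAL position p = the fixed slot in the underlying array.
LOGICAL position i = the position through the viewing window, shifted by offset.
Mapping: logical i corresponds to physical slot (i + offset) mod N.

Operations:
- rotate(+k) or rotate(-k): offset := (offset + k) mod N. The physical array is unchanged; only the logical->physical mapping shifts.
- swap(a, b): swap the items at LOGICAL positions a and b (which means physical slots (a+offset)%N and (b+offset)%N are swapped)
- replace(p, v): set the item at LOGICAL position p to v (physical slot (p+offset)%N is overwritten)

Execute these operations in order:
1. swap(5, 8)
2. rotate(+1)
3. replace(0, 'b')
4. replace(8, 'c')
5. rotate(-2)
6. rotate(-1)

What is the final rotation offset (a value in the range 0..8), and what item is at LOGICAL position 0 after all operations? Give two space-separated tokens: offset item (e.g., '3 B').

Answer: 7 H

Derivation:
After op 1 (swap(5, 8)): offset=0, physical=[A,B,C,D,E,I,G,H,F], logical=[A,B,C,D,E,I,G,H,F]
After op 2 (rotate(+1)): offset=1, physical=[A,B,C,D,E,I,G,H,F], logical=[B,C,D,E,I,G,H,F,A]
After op 3 (replace(0, 'b')): offset=1, physical=[A,b,C,D,E,I,G,H,F], logical=[b,C,D,E,I,G,H,F,A]
After op 4 (replace(8, 'c')): offset=1, physical=[c,b,C,D,E,I,G,H,F], logical=[b,C,D,E,I,G,H,F,c]
After op 5 (rotate(-2)): offset=8, physical=[c,b,C,D,E,I,G,H,F], logical=[F,c,b,C,D,E,I,G,H]
After op 6 (rotate(-1)): offset=7, physical=[c,b,C,D,E,I,G,H,F], logical=[H,F,c,b,C,D,E,I,G]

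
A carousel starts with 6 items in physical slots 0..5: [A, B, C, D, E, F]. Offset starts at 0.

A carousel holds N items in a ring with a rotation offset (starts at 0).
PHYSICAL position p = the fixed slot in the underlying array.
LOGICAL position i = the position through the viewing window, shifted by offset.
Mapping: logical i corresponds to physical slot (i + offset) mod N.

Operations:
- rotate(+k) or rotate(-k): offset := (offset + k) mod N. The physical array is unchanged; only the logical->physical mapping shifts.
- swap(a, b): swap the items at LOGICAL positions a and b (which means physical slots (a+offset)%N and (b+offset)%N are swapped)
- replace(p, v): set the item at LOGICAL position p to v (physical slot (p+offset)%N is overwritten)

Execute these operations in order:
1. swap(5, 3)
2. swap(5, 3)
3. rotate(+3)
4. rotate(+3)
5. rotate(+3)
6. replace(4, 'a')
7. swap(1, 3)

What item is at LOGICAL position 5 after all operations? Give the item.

Answer: C

Derivation:
After op 1 (swap(5, 3)): offset=0, physical=[A,B,C,F,E,D], logical=[A,B,C,F,E,D]
After op 2 (swap(5, 3)): offset=0, physical=[A,B,C,D,E,F], logical=[A,B,C,D,E,F]
After op 3 (rotate(+3)): offset=3, physical=[A,B,C,D,E,F], logical=[D,E,F,A,B,C]
After op 4 (rotate(+3)): offset=0, physical=[A,B,C,D,E,F], logical=[A,B,C,D,E,F]
After op 5 (rotate(+3)): offset=3, physical=[A,B,C,D,E,F], logical=[D,E,F,A,B,C]
After op 6 (replace(4, 'a')): offset=3, physical=[A,a,C,D,E,F], logical=[D,E,F,A,a,C]
After op 7 (swap(1, 3)): offset=3, physical=[E,a,C,D,A,F], logical=[D,A,F,E,a,C]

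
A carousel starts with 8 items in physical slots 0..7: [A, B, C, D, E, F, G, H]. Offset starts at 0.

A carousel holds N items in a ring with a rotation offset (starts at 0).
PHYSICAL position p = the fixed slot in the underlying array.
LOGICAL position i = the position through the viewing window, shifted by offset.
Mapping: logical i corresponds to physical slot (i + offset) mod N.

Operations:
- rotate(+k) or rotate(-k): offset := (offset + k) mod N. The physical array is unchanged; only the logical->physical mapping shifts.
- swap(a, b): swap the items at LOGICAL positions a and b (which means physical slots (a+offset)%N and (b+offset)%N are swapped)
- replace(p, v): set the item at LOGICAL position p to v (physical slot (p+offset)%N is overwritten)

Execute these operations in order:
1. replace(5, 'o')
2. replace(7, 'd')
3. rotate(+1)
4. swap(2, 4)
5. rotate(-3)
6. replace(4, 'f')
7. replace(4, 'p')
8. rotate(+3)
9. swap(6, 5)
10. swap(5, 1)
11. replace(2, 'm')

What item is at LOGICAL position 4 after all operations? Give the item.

Answer: D

Derivation:
After op 1 (replace(5, 'o')): offset=0, physical=[A,B,C,D,E,o,G,H], logical=[A,B,C,D,E,o,G,H]
After op 2 (replace(7, 'd')): offset=0, physical=[A,B,C,D,E,o,G,d], logical=[A,B,C,D,E,o,G,d]
After op 3 (rotate(+1)): offset=1, physical=[A,B,C,D,E,o,G,d], logical=[B,C,D,E,o,G,d,A]
After op 4 (swap(2, 4)): offset=1, physical=[A,B,C,o,E,D,G,d], logical=[B,C,o,E,D,G,d,A]
After op 5 (rotate(-3)): offset=6, physical=[A,B,C,o,E,D,G,d], logical=[G,d,A,B,C,o,E,D]
After op 6 (replace(4, 'f')): offset=6, physical=[A,B,f,o,E,D,G,d], logical=[G,d,A,B,f,o,E,D]
After op 7 (replace(4, 'p')): offset=6, physical=[A,B,p,o,E,D,G,d], logical=[G,d,A,B,p,o,E,D]
After op 8 (rotate(+3)): offset=1, physical=[A,B,p,o,E,D,G,d], logical=[B,p,o,E,D,G,d,A]
After op 9 (swap(6, 5)): offset=1, physical=[A,B,p,o,E,D,d,G], logical=[B,p,o,E,D,d,G,A]
After op 10 (swap(5, 1)): offset=1, physical=[A,B,d,o,E,D,p,G], logical=[B,d,o,E,D,p,G,A]
After op 11 (replace(2, 'm')): offset=1, physical=[A,B,d,m,E,D,p,G], logical=[B,d,m,E,D,p,G,A]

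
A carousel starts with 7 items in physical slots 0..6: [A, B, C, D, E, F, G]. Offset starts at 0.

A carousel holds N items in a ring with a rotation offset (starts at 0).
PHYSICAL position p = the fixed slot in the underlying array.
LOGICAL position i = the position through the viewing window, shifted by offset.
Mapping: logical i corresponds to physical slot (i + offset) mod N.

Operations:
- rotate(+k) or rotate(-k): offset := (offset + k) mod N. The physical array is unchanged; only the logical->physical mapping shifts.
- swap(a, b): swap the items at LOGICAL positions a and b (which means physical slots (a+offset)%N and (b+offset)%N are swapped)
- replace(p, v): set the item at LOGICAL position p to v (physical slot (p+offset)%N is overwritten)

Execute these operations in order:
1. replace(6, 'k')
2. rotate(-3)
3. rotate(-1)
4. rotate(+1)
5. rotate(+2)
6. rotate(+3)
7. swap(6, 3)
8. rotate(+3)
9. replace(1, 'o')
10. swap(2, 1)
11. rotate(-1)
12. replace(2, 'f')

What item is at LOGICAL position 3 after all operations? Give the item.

Answer: o

Derivation:
After op 1 (replace(6, 'k')): offset=0, physical=[A,B,C,D,E,F,k], logical=[A,B,C,D,E,F,k]
After op 2 (rotate(-3)): offset=4, physical=[A,B,C,D,E,F,k], logical=[E,F,k,A,B,C,D]
After op 3 (rotate(-1)): offset=3, physical=[A,B,C,D,E,F,k], logical=[D,E,F,k,A,B,C]
After op 4 (rotate(+1)): offset=4, physical=[A,B,C,D,E,F,k], logical=[E,F,k,A,B,C,D]
After op 5 (rotate(+2)): offset=6, physical=[A,B,C,D,E,F,k], logical=[k,A,B,C,D,E,F]
After op 6 (rotate(+3)): offset=2, physical=[A,B,C,D,E,F,k], logical=[C,D,E,F,k,A,B]
After op 7 (swap(6, 3)): offset=2, physical=[A,F,C,D,E,B,k], logical=[C,D,E,B,k,A,F]
After op 8 (rotate(+3)): offset=5, physical=[A,F,C,D,E,B,k], logical=[B,k,A,F,C,D,E]
After op 9 (replace(1, 'o')): offset=5, physical=[A,F,C,D,E,B,o], logical=[B,o,A,F,C,D,E]
After op 10 (swap(2, 1)): offset=5, physical=[o,F,C,D,E,B,A], logical=[B,A,o,F,C,D,E]
After op 11 (rotate(-1)): offset=4, physical=[o,F,C,D,E,B,A], logical=[E,B,A,o,F,C,D]
After op 12 (replace(2, 'f')): offset=4, physical=[o,F,C,D,E,B,f], logical=[E,B,f,o,F,C,D]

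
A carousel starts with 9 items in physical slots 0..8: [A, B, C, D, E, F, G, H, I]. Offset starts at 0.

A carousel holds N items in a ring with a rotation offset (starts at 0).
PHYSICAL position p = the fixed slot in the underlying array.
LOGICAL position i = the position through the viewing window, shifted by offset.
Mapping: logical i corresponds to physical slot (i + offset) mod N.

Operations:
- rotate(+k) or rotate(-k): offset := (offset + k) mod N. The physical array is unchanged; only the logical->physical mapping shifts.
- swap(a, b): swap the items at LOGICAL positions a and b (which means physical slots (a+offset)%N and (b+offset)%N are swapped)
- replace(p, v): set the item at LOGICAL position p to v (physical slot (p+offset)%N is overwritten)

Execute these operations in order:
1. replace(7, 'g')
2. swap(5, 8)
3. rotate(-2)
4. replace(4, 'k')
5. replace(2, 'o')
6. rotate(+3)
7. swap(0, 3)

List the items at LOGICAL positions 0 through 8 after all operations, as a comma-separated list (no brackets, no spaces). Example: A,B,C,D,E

Answer: E,k,D,B,I,G,g,F,o

Derivation:
After op 1 (replace(7, 'g')): offset=0, physical=[A,B,C,D,E,F,G,g,I], logical=[A,B,C,D,E,F,G,g,I]
After op 2 (swap(5, 8)): offset=0, physical=[A,B,C,D,E,I,G,g,F], logical=[A,B,C,D,E,I,G,g,F]
After op 3 (rotate(-2)): offset=7, physical=[A,B,C,D,E,I,G,g,F], logical=[g,F,A,B,C,D,E,I,G]
After op 4 (replace(4, 'k')): offset=7, physical=[A,B,k,D,E,I,G,g,F], logical=[g,F,A,B,k,D,E,I,G]
After op 5 (replace(2, 'o')): offset=7, physical=[o,B,k,D,E,I,G,g,F], logical=[g,F,o,B,k,D,E,I,G]
After op 6 (rotate(+3)): offset=1, physical=[o,B,k,D,E,I,G,g,F], logical=[B,k,D,E,I,G,g,F,o]
After op 7 (swap(0, 3)): offset=1, physical=[o,E,k,D,B,I,G,g,F], logical=[E,k,D,B,I,G,g,F,o]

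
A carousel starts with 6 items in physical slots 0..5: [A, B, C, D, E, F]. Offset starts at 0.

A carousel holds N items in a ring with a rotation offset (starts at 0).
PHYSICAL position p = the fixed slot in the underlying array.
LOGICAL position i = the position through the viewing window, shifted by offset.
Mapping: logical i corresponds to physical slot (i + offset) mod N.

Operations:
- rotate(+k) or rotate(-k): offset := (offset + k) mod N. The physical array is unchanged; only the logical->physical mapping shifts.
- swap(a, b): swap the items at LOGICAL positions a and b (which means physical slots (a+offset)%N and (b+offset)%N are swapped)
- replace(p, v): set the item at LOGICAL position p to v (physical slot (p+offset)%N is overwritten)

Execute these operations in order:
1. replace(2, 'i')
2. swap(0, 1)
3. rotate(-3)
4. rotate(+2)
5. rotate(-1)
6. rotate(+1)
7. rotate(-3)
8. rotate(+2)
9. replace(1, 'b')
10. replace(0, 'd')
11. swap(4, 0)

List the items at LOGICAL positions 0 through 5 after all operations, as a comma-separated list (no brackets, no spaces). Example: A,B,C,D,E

After op 1 (replace(2, 'i')): offset=0, physical=[A,B,i,D,E,F], logical=[A,B,i,D,E,F]
After op 2 (swap(0, 1)): offset=0, physical=[B,A,i,D,E,F], logical=[B,A,i,D,E,F]
After op 3 (rotate(-3)): offset=3, physical=[B,A,i,D,E,F], logical=[D,E,F,B,A,i]
After op 4 (rotate(+2)): offset=5, physical=[B,A,i,D,E,F], logical=[F,B,A,i,D,E]
After op 5 (rotate(-1)): offset=4, physical=[B,A,i,D,E,F], logical=[E,F,B,A,i,D]
After op 6 (rotate(+1)): offset=5, physical=[B,A,i,D,E,F], logical=[F,B,A,i,D,E]
After op 7 (rotate(-3)): offset=2, physical=[B,A,i,D,E,F], logical=[i,D,E,F,B,A]
After op 8 (rotate(+2)): offset=4, physical=[B,A,i,D,E,F], logical=[E,F,B,A,i,D]
After op 9 (replace(1, 'b')): offset=4, physical=[B,A,i,D,E,b], logical=[E,b,B,A,i,D]
After op 10 (replace(0, 'd')): offset=4, physical=[B,A,i,D,d,b], logical=[d,b,B,A,i,D]
After op 11 (swap(4, 0)): offset=4, physical=[B,A,d,D,i,b], logical=[i,b,B,A,d,D]

Answer: i,b,B,A,d,D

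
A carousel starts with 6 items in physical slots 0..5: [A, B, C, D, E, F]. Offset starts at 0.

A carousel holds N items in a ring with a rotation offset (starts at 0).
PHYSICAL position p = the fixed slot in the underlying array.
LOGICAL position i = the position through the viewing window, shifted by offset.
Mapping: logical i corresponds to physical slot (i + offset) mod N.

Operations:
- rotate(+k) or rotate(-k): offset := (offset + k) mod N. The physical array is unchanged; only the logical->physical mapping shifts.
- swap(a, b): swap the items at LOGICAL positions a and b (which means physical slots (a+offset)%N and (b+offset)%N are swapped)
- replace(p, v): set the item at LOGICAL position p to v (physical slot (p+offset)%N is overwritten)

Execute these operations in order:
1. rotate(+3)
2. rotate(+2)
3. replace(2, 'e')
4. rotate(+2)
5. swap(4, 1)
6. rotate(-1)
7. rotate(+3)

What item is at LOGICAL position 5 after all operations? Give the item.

After op 1 (rotate(+3)): offset=3, physical=[A,B,C,D,E,F], logical=[D,E,F,A,B,C]
After op 2 (rotate(+2)): offset=5, physical=[A,B,C,D,E,F], logical=[F,A,B,C,D,E]
After op 3 (replace(2, 'e')): offset=5, physical=[A,e,C,D,E,F], logical=[F,A,e,C,D,E]
After op 4 (rotate(+2)): offset=1, physical=[A,e,C,D,E,F], logical=[e,C,D,E,F,A]
After op 5 (swap(4, 1)): offset=1, physical=[A,e,F,D,E,C], logical=[e,F,D,E,C,A]
After op 6 (rotate(-1)): offset=0, physical=[A,e,F,D,E,C], logical=[A,e,F,D,E,C]
After op 7 (rotate(+3)): offset=3, physical=[A,e,F,D,E,C], logical=[D,E,C,A,e,F]

Answer: F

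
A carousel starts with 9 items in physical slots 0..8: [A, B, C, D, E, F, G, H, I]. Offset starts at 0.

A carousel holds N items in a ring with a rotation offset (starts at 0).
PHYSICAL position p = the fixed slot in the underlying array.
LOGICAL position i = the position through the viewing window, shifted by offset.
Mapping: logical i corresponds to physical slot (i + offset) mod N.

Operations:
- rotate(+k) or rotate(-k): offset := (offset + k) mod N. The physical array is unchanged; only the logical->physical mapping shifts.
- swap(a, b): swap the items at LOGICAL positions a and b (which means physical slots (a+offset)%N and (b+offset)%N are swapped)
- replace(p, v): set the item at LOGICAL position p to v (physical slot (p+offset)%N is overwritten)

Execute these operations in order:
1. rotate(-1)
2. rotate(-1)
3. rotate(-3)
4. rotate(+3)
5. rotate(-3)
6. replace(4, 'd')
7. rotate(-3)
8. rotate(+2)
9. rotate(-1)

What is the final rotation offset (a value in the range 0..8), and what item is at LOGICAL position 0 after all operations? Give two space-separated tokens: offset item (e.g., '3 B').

After op 1 (rotate(-1)): offset=8, physical=[A,B,C,D,E,F,G,H,I], logical=[I,A,B,C,D,E,F,G,H]
After op 2 (rotate(-1)): offset=7, physical=[A,B,C,D,E,F,G,H,I], logical=[H,I,A,B,C,D,E,F,G]
After op 3 (rotate(-3)): offset=4, physical=[A,B,C,D,E,F,G,H,I], logical=[E,F,G,H,I,A,B,C,D]
After op 4 (rotate(+3)): offset=7, physical=[A,B,C,D,E,F,G,H,I], logical=[H,I,A,B,C,D,E,F,G]
After op 5 (rotate(-3)): offset=4, physical=[A,B,C,D,E,F,G,H,I], logical=[E,F,G,H,I,A,B,C,D]
After op 6 (replace(4, 'd')): offset=4, physical=[A,B,C,D,E,F,G,H,d], logical=[E,F,G,H,d,A,B,C,D]
After op 7 (rotate(-3)): offset=1, physical=[A,B,C,D,E,F,G,H,d], logical=[B,C,D,E,F,G,H,d,A]
After op 8 (rotate(+2)): offset=3, physical=[A,B,C,D,E,F,G,H,d], logical=[D,E,F,G,H,d,A,B,C]
After op 9 (rotate(-1)): offset=2, physical=[A,B,C,D,E,F,G,H,d], logical=[C,D,E,F,G,H,d,A,B]

Answer: 2 C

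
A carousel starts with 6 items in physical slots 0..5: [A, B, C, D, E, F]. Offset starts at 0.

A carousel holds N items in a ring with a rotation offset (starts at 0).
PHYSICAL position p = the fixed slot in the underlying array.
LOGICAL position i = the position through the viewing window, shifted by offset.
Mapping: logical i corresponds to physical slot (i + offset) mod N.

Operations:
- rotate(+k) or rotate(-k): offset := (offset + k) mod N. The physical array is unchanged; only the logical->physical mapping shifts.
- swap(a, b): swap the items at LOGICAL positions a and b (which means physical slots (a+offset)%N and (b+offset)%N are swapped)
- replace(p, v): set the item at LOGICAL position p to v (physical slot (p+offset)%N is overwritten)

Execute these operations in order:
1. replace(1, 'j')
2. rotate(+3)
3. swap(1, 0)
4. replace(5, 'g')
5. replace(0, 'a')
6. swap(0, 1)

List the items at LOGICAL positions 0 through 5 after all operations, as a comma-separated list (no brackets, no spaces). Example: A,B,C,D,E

Answer: D,a,F,A,j,g

Derivation:
After op 1 (replace(1, 'j')): offset=0, physical=[A,j,C,D,E,F], logical=[A,j,C,D,E,F]
After op 2 (rotate(+3)): offset=3, physical=[A,j,C,D,E,F], logical=[D,E,F,A,j,C]
After op 3 (swap(1, 0)): offset=3, physical=[A,j,C,E,D,F], logical=[E,D,F,A,j,C]
After op 4 (replace(5, 'g')): offset=3, physical=[A,j,g,E,D,F], logical=[E,D,F,A,j,g]
After op 5 (replace(0, 'a')): offset=3, physical=[A,j,g,a,D,F], logical=[a,D,F,A,j,g]
After op 6 (swap(0, 1)): offset=3, physical=[A,j,g,D,a,F], logical=[D,a,F,A,j,g]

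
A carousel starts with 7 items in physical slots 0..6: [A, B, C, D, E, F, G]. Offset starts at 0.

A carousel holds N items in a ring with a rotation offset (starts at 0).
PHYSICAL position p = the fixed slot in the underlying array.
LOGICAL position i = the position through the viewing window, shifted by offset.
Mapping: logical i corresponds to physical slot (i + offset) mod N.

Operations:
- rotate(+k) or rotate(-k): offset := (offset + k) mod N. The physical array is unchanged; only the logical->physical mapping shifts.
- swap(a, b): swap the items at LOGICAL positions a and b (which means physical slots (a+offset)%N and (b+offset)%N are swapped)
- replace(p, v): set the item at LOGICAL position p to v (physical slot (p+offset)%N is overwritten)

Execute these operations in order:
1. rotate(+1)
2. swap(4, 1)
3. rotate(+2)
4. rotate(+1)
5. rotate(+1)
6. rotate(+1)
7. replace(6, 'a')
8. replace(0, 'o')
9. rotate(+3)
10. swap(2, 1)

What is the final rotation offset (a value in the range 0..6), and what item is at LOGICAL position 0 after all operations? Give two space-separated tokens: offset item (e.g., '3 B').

After op 1 (rotate(+1)): offset=1, physical=[A,B,C,D,E,F,G], logical=[B,C,D,E,F,G,A]
After op 2 (swap(4, 1)): offset=1, physical=[A,B,F,D,E,C,G], logical=[B,F,D,E,C,G,A]
After op 3 (rotate(+2)): offset=3, physical=[A,B,F,D,E,C,G], logical=[D,E,C,G,A,B,F]
After op 4 (rotate(+1)): offset=4, physical=[A,B,F,D,E,C,G], logical=[E,C,G,A,B,F,D]
After op 5 (rotate(+1)): offset=5, physical=[A,B,F,D,E,C,G], logical=[C,G,A,B,F,D,E]
After op 6 (rotate(+1)): offset=6, physical=[A,B,F,D,E,C,G], logical=[G,A,B,F,D,E,C]
After op 7 (replace(6, 'a')): offset=6, physical=[A,B,F,D,E,a,G], logical=[G,A,B,F,D,E,a]
After op 8 (replace(0, 'o')): offset=6, physical=[A,B,F,D,E,a,o], logical=[o,A,B,F,D,E,a]
After op 9 (rotate(+3)): offset=2, physical=[A,B,F,D,E,a,o], logical=[F,D,E,a,o,A,B]
After op 10 (swap(2, 1)): offset=2, physical=[A,B,F,E,D,a,o], logical=[F,E,D,a,o,A,B]

Answer: 2 F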